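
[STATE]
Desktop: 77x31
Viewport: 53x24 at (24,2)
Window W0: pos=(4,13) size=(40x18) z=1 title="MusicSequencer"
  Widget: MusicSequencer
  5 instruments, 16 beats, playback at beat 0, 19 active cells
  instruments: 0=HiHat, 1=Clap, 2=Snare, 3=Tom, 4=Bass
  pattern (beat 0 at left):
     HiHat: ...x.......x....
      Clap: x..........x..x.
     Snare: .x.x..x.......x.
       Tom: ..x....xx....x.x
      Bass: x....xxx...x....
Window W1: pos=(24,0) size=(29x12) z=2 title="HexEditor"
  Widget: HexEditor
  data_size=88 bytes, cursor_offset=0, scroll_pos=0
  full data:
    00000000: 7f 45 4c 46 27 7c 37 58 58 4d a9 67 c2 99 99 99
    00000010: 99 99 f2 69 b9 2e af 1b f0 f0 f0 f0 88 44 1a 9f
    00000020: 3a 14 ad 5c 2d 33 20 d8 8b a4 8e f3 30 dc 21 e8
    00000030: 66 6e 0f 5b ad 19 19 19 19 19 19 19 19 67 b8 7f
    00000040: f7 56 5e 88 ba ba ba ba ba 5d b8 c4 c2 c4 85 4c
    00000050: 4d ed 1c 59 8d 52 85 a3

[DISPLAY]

┠───────────────────────────┨                        
┃00000000  7F 45 4c 46 27 7c┃                        
┃00000010  99 99 f2 69 b9 2e┃                        
┃00000020  3a 14 ad 5c 2d 33┃                        
┃00000030  66 6e 0f 5b ad 19┃                        
┃00000040  f7 56 5e 88 ba ba┃                        
┃00000050  4d ed 1c 59 8d 52┃                        
┃                           ┃                        
┃                           ┃                        
┗━━━━━━━━━━━━━━━━━━━━━━━━━━━┛                        
                                                     
━━━━━━━━━━━━━━━━━━━┓                                 
                   ┃                                 
───────────────────┨                                 
345                ┃                                 
···                ┃                                 
·█·                ┃                                 
·█·                ┃                                 
█·█                ┃                                 
···                ┃                                 
                   ┃                                 
                   ┃                                 
                   ┃                                 
                   ┃                                 


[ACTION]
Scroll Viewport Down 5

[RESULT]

┃00000040  f7 56 5e 88 ba ba┃                        
┃00000050  4d ed 1c 59 8d 52┃                        
┃                           ┃                        
┃                           ┃                        
┗━━━━━━━━━━━━━━━━━━━━━━━━━━━┛                        
                                                     
━━━━━━━━━━━━━━━━━━━┓                                 
                   ┃                                 
───────────────────┨                                 
345                ┃                                 
···                ┃                                 
·█·                ┃                                 
·█·                ┃                                 
█·█                ┃                                 
···                ┃                                 
                   ┃                                 
                   ┃                                 
                   ┃                                 
                   ┃                                 
                   ┃                                 
                   ┃                                 
                   ┃                                 
                   ┃                                 
━━━━━━━━━━━━━━━━━━━┛                                 


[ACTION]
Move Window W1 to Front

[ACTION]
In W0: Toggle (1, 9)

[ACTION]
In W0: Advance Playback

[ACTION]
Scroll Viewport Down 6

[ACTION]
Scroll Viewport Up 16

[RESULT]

┏━━━━━━━━━━━━━━━━━━━━━━━━━━━┓                        
┃ HexEditor                 ┃                        
┠───────────────────────────┨                        
┃00000000  7F 45 4c 46 27 7c┃                        
┃00000010  99 99 f2 69 b9 2e┃                        
┃00000020  3a 14 ad 5c 2d 33┃                        
┃00000030  66 6e 0f 5b ad 19┃                        
┃00000040  f7 56 5e 88 ba ba┃                        
┃00000050  4d ed 1c 59 8d 52┃                        
┃                           ┃                        
┃                           ┃                        
┗━━━━━━━━━━━━━━━━━━━━━━━━━━━┛                        
                                                     
━━━━━━━━━━━━━━━━━━━┓                                 
                   ┃                                 
───────────────────┨                                 
345                ┃                                 
···                ┃                                 
·█·                ┃                                 
·█·                ┃                                 
█·█                ┃                                 
···                ┃                                 
                   ┃                                 
                   ┃                                 


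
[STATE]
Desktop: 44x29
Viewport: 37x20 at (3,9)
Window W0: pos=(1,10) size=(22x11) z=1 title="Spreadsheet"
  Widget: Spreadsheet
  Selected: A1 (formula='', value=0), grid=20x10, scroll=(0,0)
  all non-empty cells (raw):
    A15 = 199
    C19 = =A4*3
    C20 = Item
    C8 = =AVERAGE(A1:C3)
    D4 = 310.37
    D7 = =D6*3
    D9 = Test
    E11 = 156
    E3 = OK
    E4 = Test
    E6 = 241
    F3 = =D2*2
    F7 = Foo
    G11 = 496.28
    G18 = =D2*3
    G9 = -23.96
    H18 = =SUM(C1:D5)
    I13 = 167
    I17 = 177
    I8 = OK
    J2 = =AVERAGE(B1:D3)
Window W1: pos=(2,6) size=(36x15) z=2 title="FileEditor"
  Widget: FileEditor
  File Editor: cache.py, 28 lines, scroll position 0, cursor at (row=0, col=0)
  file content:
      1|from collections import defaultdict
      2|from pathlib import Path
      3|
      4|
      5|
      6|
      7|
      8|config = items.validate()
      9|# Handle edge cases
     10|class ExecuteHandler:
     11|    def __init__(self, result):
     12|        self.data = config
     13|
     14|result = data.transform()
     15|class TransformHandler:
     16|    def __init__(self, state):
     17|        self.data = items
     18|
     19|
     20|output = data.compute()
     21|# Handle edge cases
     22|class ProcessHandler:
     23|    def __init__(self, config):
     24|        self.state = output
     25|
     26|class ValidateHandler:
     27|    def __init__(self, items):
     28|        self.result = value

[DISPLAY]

█rom collections import defaultdi▲┃  
from pathlib import Path         █┃  
                                 ░┃  
                                 ░┃  
                                 ░┃  
                                 ░┃  
                                 ░┃  
config = items.validate()        ░┃  
# Handle edge cases              ░┃  
class ExecuteHandler:            ░┃  
    def __init__(self, result):  ▼┃  
━━━━━━━━━━━━━━━━━━━━━━━━━━━━━━━━━━┛  
                                     
                                     
                                     
                                     
                                     
                                     
                                     
                                     


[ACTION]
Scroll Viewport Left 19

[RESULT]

  ┃█rom collections import defaultdi▲
 ┏┃from pathlib import Path         █
 ┃┃                                 ░
 ┠┃                                 ░
 ┃┃                                 ░
 ┃┃                                 ░
 ┃┃                                 ░
 ┃┃config = items.validate()        ░
 ┃┃# Handle edge cases              ░
 ┃┃class ExecuteHandler:            ░
 ┃┃    def __init__(self, result):  ▼
 ┗┗━━━━━━━━━━━━━━━━━━━━━━━━━━━━━━━━━━
                                     
                                     
                                     
                                     
                                     
                                     
                                     
                                     


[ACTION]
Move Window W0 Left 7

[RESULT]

  ┃█rom collections import defaultdi▲
┏━┃from pathlib import Path         █
┃ ┃                                 ░
┠─┃                                 ░
┃A┃                                 ░
┃ ┃                                 ░
┃-┃                                 ░
┃ ┃config = items.validate()        ░
┃ ┃# Handle edge cases              ░
┃ ┃class ExecuteHandler:            ░
┃ ┃    def __init__(self, result):  ▼
┗━┗━━━━━━━━━━━━━━━━━━━━━━━━━━━━━━━━━━
                                     
                                     
                                     
                                     
                                     
                                     
                                     
                                     


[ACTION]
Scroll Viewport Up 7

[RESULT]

                                     
                                     
                                     
                                     
  ┏━━━━━━━━━━━━━━━━━━━━━━━━━━━━━━━━━━
  ┃ FileEditor                       
  ┠──────────────────────────────────
  ┃█rom collections import defaultdi▲
┏━┃from pathlib import Path         █
┃ ┃                                 ░
┠─┃                                 ░
┃A┃                                 ░
┃ ┃                                 ░
┃-┃                                 ░
┃ ┃config = items.validate()        ░
┃ ┃# Handle edge cases              ░
┃ ┃class ExecuteHandler:            ░
┃ ┃    def __init__(self, result):  ▼
┗━┗━━━━━━━━━━━━━━━━━━━━━━━━━━━━━━━━━━
                                     


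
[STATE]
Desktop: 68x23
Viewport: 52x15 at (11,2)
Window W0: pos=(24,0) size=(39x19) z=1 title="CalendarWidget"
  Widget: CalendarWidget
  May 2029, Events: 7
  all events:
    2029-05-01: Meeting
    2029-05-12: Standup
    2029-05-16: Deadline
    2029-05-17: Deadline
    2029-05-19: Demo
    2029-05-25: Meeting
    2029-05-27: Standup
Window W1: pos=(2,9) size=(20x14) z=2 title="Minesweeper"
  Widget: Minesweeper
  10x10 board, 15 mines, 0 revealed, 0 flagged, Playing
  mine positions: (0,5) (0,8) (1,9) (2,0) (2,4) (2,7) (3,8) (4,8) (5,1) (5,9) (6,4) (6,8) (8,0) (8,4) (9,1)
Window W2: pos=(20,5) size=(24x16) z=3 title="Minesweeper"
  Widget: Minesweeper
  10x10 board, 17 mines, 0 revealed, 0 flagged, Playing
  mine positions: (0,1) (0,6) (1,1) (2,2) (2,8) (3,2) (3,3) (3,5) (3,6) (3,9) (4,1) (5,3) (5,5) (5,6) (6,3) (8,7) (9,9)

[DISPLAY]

             ┠─────────────────────────────────────┨
             ┃               May 2029              ┃
             ┃Mo Tu We Th Fr Sa Su                 ┃
         ┏━━━━━━━━━━━━━━━━━━━━━━┓ 6                ┃
         ┃ Minesweeper          ┃13                ┃
         ┠──────────────────────┨* 20              ┃
         ┃■■■■■■■■■■            ┃27*               ┃
━━━━━━━━━┃■■■■■■■■■■            ┃                  ┃
eper     ┃■■■■■■■■■■            ┃                  ┃
─────────┃■■■■■■■■■■            ┃                  ┃
■■       ┃■■■■■■■■■■            ┃                  ┃
■■       ┃■■■■■■■■■■            ┃                  ┃
■■       ┃■■■■■■■■■■            ┃                  ┃
■■       ┃■■■■■■■■■■            ┃                  ┃
■■       ┃■■■■■■■■■■            ┃                  ┃


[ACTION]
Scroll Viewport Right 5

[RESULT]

        ┠─────────────────────────────────────┨     
        ┃               May 2029              ┃     
        ┃Mo Tu We Th Fr Sa Su                 ┃     
    ┏━━━━━━━━━━━━━━━━━━━━━━┓ 6                ┃     
    ┃ Minesweeper          ┃13                ┃     
    ┠──────────────────────┨* 20              ┃     
    ┃■■■■■■■■■■            ┃27*               ┃     
━━━━┃■■■■■■■■■■            ┃                  ┃     
    ┃■■■■■■■■■■            ┃                  ┃     
────┃■■■■■■■■■■            ┃                  ┃     
    ┃■■■■■■■■■■            ┃                  ┃     
    ┃■■■■■■■■■■            ┃                  ┃     
    ┃■■■■■■■■■■            ┃                  ┃     
    ┃■■■■■■■■■■            ┃                  ┃     
    ┃■■■■■■■■■■            ┃                  ┃     


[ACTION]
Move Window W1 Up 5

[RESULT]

        ┠─────────────────────────────────────┨     
        ┃               May 2029              ┃     
━━━━━┓  ┃Mo Tu We Th Fr Sa Su                 ┃     
    ┏━━━━━━━━━━━━━━━━━━━━━━┓ 6                ┃     
────┃ Minesweeper          ┃13                ┃     
    ┠──────────────────────┨* 20              ┃     
    ┃■■■■■■■■■■            ┃27*               ┃     
    ┃■■■■■■■■■■            ┃                  ┃     
    ┃■■■■■■■■■■            ┃                  ┃     
    ┃■■■■■■■■■■            ┃                  ┃     
    ┃■■■■■■■■■■            ┃                  ┃     
    ┃■■■■■■■■■■            ┃                  ┃     
    ┃■■■■■■■■■■            ┃                  ┃     
    ┃■■■■■■■■■■            ┃                  ┃     
    ┃■■■■■■■■■■            ┃                  ┃     


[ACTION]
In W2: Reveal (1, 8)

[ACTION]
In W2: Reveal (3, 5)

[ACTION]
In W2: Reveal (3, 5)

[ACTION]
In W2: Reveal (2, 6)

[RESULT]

        ┠─────────────────────────────────────┨     
        ┃               May 2029              ┃     
━━━━━┓  ┃Mo Tu We Th Fr Sa Su                 ┃     
    ┏━━━━━━━━━━━━━━━━━━━━━━┓ 6                ┃     
────┃ Minesweeper          ┃13                ┃     
    ┠──────────────────────┨* 20              ┃     
    ┃■✹■■■■✹■■■            ┃27*               ┃     
    ┃■✹■■■■■■1■            ┃                  ┃     
    ┃■■✹■■■■■✹■            ┃                  ┃     
    ┃■■✹✹■✹✹■■✹            ┃                  ┃     
    ┃■✹■■■■■■■■            ┃                  ┃     
    ┃■■■✹■✹✹■■■            ┃                  ┃     
    ┃■■■✹■■■■■■            ┃                  ┃     
    ┃■■■■■■■■■■            ┃                  ┃     
    ┃■■■■■■■✹■■            ┃                  ┃     


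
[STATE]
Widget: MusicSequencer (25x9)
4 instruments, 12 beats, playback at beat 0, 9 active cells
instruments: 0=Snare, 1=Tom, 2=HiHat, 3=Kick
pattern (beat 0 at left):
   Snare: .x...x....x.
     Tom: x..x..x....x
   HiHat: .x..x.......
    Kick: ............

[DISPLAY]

      ▼12345678901       
 Snare·█···█····█·       
   Tom█··█··█····█       
 HiHat·█··█·······       
  Kick············       
                         
                         
                         
                         


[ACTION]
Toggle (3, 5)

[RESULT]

      ▼12345678901       
 Snare·█···█····█·       
   Tom█··█··█····█       
 HiHat·█··█·······       
  Kick·····█······       
                         
                         
                         
                         


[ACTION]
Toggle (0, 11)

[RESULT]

      ▼12345678901       
 Snare·█···█····██       
   Tom█··█··█····█       
 HiHat·█··█·······       
  Kick·····█······       
                         
                         
                         
                         


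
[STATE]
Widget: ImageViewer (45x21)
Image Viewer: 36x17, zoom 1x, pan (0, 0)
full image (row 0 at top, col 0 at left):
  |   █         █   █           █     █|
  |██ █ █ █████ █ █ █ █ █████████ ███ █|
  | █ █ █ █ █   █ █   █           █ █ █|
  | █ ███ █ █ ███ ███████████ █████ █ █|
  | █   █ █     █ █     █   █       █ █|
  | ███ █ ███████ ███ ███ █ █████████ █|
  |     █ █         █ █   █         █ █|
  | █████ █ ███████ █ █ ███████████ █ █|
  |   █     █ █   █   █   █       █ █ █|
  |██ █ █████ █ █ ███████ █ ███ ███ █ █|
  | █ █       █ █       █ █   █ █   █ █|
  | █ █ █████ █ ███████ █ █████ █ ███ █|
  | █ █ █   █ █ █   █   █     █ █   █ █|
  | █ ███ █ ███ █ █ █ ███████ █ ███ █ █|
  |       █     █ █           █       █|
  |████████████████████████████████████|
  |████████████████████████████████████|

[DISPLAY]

   █         █   █           █     █         
██ █ █ █████ █ █ █ █ █████████ ███ █         
 █ █ █ █ █   █ █   █           █ █ █         
 █ ███ █ █ ███ ███████████ █████ █ █         
 █   █ █     █ █     █   █       █ █         
 ███ █ ███████ ███ ███ █ █████████ █         
     █ █         █ █   █         █ █         
 █████ █ ███████ █ █ ███████████ █ █         
   █     █ █   █   █   █       █ █ █         
██ █ █████ █ █ ███████ █ ███ ███ █ █         
 █ █       █ █       █ █   █ █   █ █         
 █ █ █████ █ ███████ █ █████ █ ███ █         
 █ █ █   █ █ █   █   █     █ █   █ █         
 █ ███ █ ███ █ █ █ ███████ █ ███ █ █         
       █     █ █           █       █         
████████████████████████████████████         
████████████████████████████████████         
                                             
                                             
                                             
                                             


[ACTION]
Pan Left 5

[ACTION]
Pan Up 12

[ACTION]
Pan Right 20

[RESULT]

         █     █                             
 █████████ ███ █                             
           █ █ █                             
██████ █████ █ █                             
 █   █       █ █                             
██ █ █████████ █                             
   █         █ █                             
 ███████████ █ █                             
   █       █ █ █                             
██ █ ███ ███ █ █                             
 █ █   █ █   █ █                             
 █ █████ █ ███ █                             
 █     █ █   █ █                             
██████ █ ███ █ █                             
       █       █                             
████████████████                             
████████████████                             
                                             
                                             
                                             
                                             


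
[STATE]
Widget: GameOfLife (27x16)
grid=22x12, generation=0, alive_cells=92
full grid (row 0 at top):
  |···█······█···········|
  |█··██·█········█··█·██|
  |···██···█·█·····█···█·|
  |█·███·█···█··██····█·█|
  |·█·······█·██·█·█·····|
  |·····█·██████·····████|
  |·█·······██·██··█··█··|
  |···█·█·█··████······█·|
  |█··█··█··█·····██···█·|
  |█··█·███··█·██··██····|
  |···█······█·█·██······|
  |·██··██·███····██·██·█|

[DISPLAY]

Gen: 0                     
···█······█···········     
█··██·█········█··█·██     
···██···█·█·····█···█·     
█·███·█···█··██····█·█     
·█·······█·██·█·█·····     
·····█·██████·····████     
·█·······██·██··█··█··     
···█·█·█··████······█·     
█··█··█··█·····██···█·     
█··█·███··█·██··██····     
···█······█·█·██······     
·██··██·███····██·██·█     
                           
                           
                           


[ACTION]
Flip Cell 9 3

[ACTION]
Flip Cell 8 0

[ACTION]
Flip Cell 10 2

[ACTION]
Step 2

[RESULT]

Gen: 2                     
···██···············█·     
··███···█···········█·     
·█·████·███···██···█·█     
█······██·············     
·█····█········████··█     
··█····█······████··██     
···█·█·█·············█     
···█·█··██···█····███·     
··█·······█·█····██···     
··█··███··█·█····██···     
······███···█·█·██····     
·█··█····███·███······     
                           
                           
                           


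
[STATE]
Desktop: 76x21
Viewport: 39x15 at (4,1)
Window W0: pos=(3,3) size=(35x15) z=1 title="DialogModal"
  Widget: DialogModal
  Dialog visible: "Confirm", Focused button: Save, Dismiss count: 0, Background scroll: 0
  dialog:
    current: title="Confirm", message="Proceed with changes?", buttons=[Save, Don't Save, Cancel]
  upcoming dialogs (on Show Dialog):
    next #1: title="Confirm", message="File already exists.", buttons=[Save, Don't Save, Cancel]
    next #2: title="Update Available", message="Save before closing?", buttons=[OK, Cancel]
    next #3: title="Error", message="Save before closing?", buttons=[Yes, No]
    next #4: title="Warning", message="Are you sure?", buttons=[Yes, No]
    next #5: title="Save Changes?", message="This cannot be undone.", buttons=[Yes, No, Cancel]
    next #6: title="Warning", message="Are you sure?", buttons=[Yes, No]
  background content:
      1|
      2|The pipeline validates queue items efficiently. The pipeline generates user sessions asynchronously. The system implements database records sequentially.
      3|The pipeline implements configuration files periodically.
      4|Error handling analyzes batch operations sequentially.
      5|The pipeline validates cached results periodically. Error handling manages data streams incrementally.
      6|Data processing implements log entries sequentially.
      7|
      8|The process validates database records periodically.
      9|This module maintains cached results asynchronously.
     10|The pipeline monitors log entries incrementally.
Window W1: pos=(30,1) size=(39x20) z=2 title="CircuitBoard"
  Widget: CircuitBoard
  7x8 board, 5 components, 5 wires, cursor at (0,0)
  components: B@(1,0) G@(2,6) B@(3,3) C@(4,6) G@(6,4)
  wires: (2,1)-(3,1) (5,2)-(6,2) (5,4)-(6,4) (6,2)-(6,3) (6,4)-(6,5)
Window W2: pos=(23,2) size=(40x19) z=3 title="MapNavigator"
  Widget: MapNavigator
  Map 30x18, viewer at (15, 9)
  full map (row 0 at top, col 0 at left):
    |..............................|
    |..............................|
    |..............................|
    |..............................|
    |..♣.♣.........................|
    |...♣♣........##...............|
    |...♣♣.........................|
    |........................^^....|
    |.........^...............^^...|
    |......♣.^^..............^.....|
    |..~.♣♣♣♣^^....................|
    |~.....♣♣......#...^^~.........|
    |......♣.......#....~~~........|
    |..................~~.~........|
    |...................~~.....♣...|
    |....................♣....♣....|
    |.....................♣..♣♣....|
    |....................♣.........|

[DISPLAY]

                          ┏━━━━━━━━━━━━
                   ┏━━━━━━━━━━━━━━━━━━━
━━━━━━━━━━━━━━━━━━━┃ MapNavigator      
 DialogModal       ┠───────────────────
───────────────────┃    ...............
                   ┃    ...............
The pipeline valida┃    ..♣.♣..........
The pipeline implem┃    ...♣♣........##
Er┌────────────────┃    ...♣♣..........
Th│          Confir┃    ...............
Da│   Proceed with ┃    .........^.....
  │[Save]  Don't Sa┃    ......♣.^^.....
Th└────────────────┃    ..~.♣♣♣♣^^.....
This module maintai┃    ~.....♣♣......#
The pipeline monito┃    ......♣.......#


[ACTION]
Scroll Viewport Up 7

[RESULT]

                                       
                          ┏━━━━━━━━━━━━
                   ┏━━━━━━━━━━━━━━━━━━━
━━━━━━━━━━━━━━━━━━━┃ MapNavigator      
 DialogModal       ┠───────────────────
───────────────────┃    ...............
                   ┃    ...............
The pipeline valida┃    ..♣.♣..........
The pipeline implem┃    ...♣♣........##
Er┌────────────────┃    ...♣♣..........
Th│          Confir┃    ...............
Da│   Proceed with ┃    .........^.....
  │[Save]  Don't Sa┃    ......♣.^^.....
Th└────────────────┃    ..~.♣♣♣♣^^.....
This module maintai┃    ~.....♣♣......#


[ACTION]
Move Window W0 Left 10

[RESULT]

                                       
                          ┏━━━━━━━━━━━━
                   ┏━━━━━━━━━━━━━━━━━━━
━━━━━━━━━━━━━━━━━━━┃ MapNavigator      
alogModal          ┠───────────────────
───────────────────┃    ...............
                   ┃    ...............
 pipeline validates┃    ..♣.♣..........
 pipeline implement┃    ...♣♣........##
───────────────────┃    ...♣♣..........
          Confirm  ┃    ...............
   Proceed with cha┃    .........^.....
[Save]  Don't Save ┃    ......♣.^^.....
───────────────────┃    ..~.♣♣♣♣^^.....
s module maintains ┃    ~.....♣♣......#


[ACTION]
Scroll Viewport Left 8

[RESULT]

                                       
                              ┏━━━━━━━━
                       ┏━━━━━━━━━━━━━━━
┏━━━━━━━━━━━━━━━━━━━━━━┃ MapNavigator  
┃ DialogModal          ┠───────────────
┠──────────────────────┃    ...........
┃                      ┃    ...........
┃The pipeline validates┃    ..♣.♣......
┃The pipeline implement┃    ...♣♣......
┃Er┌───────────────────┃    ...♣♣......
┃Th│          Confirm  ┃    ...........
┃Da│   Proceed with cha┃    .........^.
┃  │[Save]  Don't Save ┃    ......♣.^^.
┃Th└───────────────────┃    ..~.♣♣♣♣^^.
┃This module maintains ┃    ~.....♣♣...


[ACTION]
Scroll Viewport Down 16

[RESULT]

┃                      ┃    ...........
┃The pipeline validates┃    ..♣.♣......
┃The pipeline implement┃    ...♣♣......
┃Er┌───────────────────┃    ...♣♣......
┃Th│          Confirm  ┃    ...........
┃Da│   Proceed with cha┃    .........^.
┃  │[Save]  Don't Save ┃    ......♣.^^.
┃Th└───────────────────┃    ..~.♣♣♣♣^^.
┃This module maintains ┃    ~.....♣♣...
┃The pipeline monitors ┃    ......♣....
┃                      ┃    ...........
┗━━━━━━━━━━━━━━━━━━━━━━┃    ...........
                       ┃    ...........
                       ┃    ...........
                       ┗━━━━━━━━━━━━━━━


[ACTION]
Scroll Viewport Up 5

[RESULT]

                              ┏━━━━━━━━
                       ┏━━━━━━━━━━━━━━━
┏━━━━━━━━━━━━━━━━━━━━━━┃ MapNavigator  
┃ DialogModal          ┠───────────────
┠──────────────────────┃    ...........
┃                      ┃    ...........
┃The pipeline validates┃    ..♣.♣......
┃The pipeline implement┃    ...♣♣......
┃Er┌───────────────────┃    ...♣♣......
┃Th│          Confirm  ┃    ...........
┃Da│   Proceed with cha┃    .........^.
┃  │[Save]  Don't Save ┃    ......♣.^^.
┃Th└───────────────────┃    ..~.♣♣♣♣^^.
┃This module maintains ┃    ~.....♣♣...
┃The pipeline monitors ┃    ......♣....


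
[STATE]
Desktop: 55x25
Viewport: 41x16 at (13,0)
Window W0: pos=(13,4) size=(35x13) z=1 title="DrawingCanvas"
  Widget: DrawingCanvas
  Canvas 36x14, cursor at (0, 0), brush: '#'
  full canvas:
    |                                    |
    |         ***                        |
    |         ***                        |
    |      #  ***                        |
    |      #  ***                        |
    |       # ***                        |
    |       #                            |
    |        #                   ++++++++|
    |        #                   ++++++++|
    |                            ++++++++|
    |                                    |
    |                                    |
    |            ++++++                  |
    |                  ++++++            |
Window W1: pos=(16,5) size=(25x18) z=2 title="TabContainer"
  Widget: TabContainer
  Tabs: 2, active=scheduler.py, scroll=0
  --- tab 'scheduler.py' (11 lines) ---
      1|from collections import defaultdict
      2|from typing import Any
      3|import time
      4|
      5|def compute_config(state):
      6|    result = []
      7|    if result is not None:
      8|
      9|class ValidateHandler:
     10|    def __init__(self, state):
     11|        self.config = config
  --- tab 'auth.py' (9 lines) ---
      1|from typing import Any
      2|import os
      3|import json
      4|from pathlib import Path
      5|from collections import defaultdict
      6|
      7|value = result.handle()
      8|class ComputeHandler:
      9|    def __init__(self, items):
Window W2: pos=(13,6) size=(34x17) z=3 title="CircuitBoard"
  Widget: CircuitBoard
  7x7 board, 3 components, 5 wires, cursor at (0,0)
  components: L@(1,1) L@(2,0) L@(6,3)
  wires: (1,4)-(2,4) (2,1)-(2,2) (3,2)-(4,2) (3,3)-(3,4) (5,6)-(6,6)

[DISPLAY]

                                         
                                         
                                         
                                         
┏━━━━━━━━━━━━━━━━━━━━━━━━━━━━━━━━━┓      
┃ D┏━━━━━━━━━━━━━━━━━━━━━━━┓      ┃      
┏━━━━━━━━━━━━━━━━━━━━━━━━━━━━━━━━┓┨      
┃ CircuitBoard                   ┃┃      
┠────────────────────────────────┨┃      
┃   0 1 2 3 4 5 6                ┃┃      
┃0  [.]                          ┃┃      
┃                                ┃┃      
┃1       L           ·           ┃┃      
┃                    │           ┃┃      
┃2   L   · ─ ·       ·           ┃┃      
┃                                ┃┃      


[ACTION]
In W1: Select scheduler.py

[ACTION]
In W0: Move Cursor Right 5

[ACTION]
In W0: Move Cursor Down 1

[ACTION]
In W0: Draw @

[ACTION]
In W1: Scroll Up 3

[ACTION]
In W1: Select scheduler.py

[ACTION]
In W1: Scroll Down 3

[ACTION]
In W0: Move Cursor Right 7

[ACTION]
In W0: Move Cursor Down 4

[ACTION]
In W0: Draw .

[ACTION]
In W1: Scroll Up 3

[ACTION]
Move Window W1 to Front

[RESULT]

                                         
                                         
                                         
                                         
┏━━━━━━━━━━━━━━━━━━━━━━━━━━━━━━━━━┓      
┃ D┏━━━━━━━━━━━━━━━━━━━━━━━┓      ┃      
┏━━┃ TabContainer          ┃━━━━━┓┨      
┃ C┠───────────────────────┨     ┃┃      
┠──┃[scheduler.py]│ auth.py┃─────┨┃      
┃  ┃───────────────────────┃     ┃┃      
┃0 ┃from collections import┃     ┃┃      
┃  ┃from typing import Any ┃     ┃┃      
┃1 ┃import time            ┃     ┃┃      
┃  ┃                       ┃     ┃┃      
┃2 ┃def compute_config(stat┃     ┃┃      
┃  ┃    result = []        ┃     ┃┃      


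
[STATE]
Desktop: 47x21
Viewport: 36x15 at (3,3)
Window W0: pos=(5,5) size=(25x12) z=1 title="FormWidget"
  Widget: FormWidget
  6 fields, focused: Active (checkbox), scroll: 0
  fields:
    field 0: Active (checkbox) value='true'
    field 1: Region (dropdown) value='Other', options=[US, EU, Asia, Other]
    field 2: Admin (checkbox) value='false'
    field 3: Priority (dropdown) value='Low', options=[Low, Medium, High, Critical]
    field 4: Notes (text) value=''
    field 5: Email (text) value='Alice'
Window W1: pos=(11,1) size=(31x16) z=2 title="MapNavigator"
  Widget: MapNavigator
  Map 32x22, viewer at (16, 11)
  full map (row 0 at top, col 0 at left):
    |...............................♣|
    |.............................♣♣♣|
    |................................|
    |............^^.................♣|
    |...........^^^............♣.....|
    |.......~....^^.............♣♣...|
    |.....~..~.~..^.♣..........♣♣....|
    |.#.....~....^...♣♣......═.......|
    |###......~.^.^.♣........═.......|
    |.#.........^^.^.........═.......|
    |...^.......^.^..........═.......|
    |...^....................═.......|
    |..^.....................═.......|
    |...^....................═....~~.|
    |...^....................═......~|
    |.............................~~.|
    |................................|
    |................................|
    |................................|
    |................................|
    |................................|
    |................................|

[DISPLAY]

        ┠───────────────────────────
        ┃.....~....^^.............♣♣
  ┏━━━━━┃...~..~.~..^.♣..........♣♣.
  ┃ Form┃.....~....^...♣♣......═....
  ┠─────┃#......~.^.^.♣........═....
  ┃> Act┃.........^^.^.........═....
  ┃  Reg┃.^.......^.^..........═....
  ┃  Adm┃.^............@.......═....
  ┃  Pri┃^.....................═....
  ┃  Not┃.^....................═....
  ┃  Ema┃.^....................═....
  ┃     ┃...........................
  ┃     ┃...........................
  ┗━━━━━┗━━━━━━━━━━━━━━━━━━━━━━━━━━━
                                    


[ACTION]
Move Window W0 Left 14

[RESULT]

        ┠───────────────────────────
        ┃.....~....^^.............♣♣
━━━━━━━━┃...~..~.~..^.♣..........♣♣.
ormWidge┃.....~....^...♣♣......═....
────────┃#......~.^.^.♣........═....
Active: ┃.........^^.^.........═....
Region: ┃.^.......^.^..........═....
Admin:  ┃.^............@.......═....
Priority┃^.....................═....
Notes:  ┃.^....................═....
Email:  ┃.^....................═....
        ┃...........................
        ┃...........................
━━━━━━━━┗━━━━━━━━━━━━━━━━━━━━━━━━━━━
                                    


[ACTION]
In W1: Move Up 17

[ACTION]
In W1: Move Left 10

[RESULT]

        ┠───────────────────────────
        ┃                           
━━━━━━━━┃                           
ormWidge┃                           
────────┃                           
Active: ┃                           
Region: ┃                           
Admin:  ┃        ......@............
Priority┃        ...................
Notes:  ┃        ...................
Email:  ┃        ............^^.....
        ┃        ...........^^^.....
        ┃        .......~....^^.....
━━━━━━━━┗━━━━━━━━━━━━━━━━━━━━━━━━━━━
                                    
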